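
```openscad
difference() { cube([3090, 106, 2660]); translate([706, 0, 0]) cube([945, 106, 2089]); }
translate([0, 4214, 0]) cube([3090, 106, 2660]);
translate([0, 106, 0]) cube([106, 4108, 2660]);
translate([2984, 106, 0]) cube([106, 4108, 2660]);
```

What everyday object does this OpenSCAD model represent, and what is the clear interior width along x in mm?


A single room. The interior width is 2878 mm.

Four walls enclosing a rectangle with a door in the front wall — a room. Outside width 3090 minus two 106 mm walls gives 2878 mm.


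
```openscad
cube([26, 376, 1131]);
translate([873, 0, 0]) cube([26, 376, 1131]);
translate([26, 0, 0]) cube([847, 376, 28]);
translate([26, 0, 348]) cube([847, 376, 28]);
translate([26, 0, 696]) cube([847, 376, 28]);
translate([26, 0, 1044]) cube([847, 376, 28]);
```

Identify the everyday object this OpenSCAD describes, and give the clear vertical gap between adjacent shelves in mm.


A bookshelf. The clear shelf gap is 320 mm.

Two tall side panels with 4 horizontal boards between them — a bookshelf. The first two shelf undersides are at z = 0 and z = 348; with shelf thickness 28, the clear gap is 348 − 0 − 28 = 320 mm.


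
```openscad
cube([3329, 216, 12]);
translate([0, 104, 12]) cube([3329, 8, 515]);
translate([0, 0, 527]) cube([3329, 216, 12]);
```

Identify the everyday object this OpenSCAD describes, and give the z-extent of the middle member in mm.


An I-beam. The web height is 515 mm.

Two wide flanges with a thin centred web — an I-beam. Overall 539 mm minus two 12 mm flanges gives a web of 539 − 2·12 = 515 mm.


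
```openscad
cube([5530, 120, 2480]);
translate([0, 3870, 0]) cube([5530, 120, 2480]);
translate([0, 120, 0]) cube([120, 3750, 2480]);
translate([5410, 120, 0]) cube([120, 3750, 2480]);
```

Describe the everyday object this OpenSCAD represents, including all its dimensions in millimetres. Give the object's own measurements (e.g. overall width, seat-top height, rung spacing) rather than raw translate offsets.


The wall frame of a small rectangular building: four walls, each 2480 mm tall and 120 mm thick, enclosing a footprint 5530 mm (x) by 3990 mm (y) outside-to-outside, with no floor or roof. The front and back walls (the −y and +y sides) span the full width; the two side walls fit between them.


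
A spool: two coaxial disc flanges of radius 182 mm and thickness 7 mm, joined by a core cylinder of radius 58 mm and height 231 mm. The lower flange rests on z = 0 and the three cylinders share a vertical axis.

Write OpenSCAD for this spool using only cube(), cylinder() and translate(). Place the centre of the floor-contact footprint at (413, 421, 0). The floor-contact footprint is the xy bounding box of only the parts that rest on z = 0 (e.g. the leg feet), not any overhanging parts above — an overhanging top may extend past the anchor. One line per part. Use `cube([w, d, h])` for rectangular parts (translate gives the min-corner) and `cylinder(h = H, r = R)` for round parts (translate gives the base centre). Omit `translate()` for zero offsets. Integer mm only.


translate([413, 421, 0]) cylinder(h = 7, r = 182);
translate([413, 421, 7]) cylinder(h = 231, r = 58);
translate([413, 421, 238]) cylinder(h = 7, r = 182);


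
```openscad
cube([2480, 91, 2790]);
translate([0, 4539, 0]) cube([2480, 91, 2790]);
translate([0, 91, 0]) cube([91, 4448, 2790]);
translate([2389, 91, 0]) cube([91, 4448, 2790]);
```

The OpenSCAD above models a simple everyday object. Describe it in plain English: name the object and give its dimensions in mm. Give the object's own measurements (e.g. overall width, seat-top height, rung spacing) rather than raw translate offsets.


The wall frame of a small rectangular building: four walls, each 2790 mm tall and 91 mm thick, enclosing a footprint 2480 mm (x) by 4630 mm (y) outside-to-outside, with no floor or roof. The front and back walls (the −y and +y sides) span the full width; the two side walls fit between them.


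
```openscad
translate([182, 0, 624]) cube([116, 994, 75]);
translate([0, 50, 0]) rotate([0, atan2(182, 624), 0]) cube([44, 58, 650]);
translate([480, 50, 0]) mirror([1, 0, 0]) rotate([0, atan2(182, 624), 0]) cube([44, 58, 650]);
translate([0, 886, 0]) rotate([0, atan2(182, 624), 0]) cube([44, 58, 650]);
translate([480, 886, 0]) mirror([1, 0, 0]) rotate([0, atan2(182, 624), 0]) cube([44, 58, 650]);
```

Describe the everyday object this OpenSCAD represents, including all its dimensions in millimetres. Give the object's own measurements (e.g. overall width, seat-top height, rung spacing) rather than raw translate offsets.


A sawhorse. A 116×994×75 mm beam (x, y, z) sits on two A-frame leg pairs. Each pair is two raked legs of 44×58 mm section (58 mm along y) splaying symmetrically in x. Each leg rises 624 mm vertically over 182 mm of horizontal reach and is 650 mm long along its own axis. Every leg's outer bottom edge rests on the floor and its outer top edge meets a bottom edge of the beam — the left legs (tilting toward +x) meet the beam's −x bottom edge, the right legs (their mirror images, tilting toward −x) meet its +x bottom edge — so the leg tops tuck under the beam, the beam's underside is 624 mm above the floor, and the feet are 480 mm apart outside-to-outside with the beam centred between them. The two leg pairs are set in 50 mm from either end of the beam.


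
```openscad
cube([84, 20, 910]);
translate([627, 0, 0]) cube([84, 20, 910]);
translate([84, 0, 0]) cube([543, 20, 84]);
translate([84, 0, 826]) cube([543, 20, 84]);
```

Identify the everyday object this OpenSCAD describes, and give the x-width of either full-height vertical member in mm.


A picture frame. The border width is 84 mm.

Four thin pieces enclosing a rectangular opening — a picture frame. The two full-height stiles are 910 mm tall; the top rail sits at z = 826 and is 84 mm tall, so the border above the opening is 910 − 826 = 84 mm, matching the stile x-width.


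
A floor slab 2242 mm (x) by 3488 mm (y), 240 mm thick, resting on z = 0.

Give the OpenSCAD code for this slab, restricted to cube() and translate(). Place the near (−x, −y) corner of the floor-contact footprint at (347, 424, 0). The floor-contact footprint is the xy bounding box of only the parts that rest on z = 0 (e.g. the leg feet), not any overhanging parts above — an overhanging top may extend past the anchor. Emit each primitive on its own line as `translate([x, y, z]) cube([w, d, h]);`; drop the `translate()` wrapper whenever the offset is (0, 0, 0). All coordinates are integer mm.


translate([347, 424, 0]) cube([2242, 3488, 240]);


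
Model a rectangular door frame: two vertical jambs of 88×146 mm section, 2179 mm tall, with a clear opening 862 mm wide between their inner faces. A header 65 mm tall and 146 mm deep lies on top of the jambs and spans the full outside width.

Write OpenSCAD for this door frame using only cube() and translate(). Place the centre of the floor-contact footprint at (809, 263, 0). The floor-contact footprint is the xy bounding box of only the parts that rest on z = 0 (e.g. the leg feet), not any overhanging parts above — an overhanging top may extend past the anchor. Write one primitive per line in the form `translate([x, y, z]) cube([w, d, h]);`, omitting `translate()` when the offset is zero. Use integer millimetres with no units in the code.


translate([290, 190, 0]) cube([88, 146, 2179]);
translate([1240, 190, 0]) cube([88, 146, 2179]);
translate([290, 190, 2179]) cube([1038, 146, 65]);


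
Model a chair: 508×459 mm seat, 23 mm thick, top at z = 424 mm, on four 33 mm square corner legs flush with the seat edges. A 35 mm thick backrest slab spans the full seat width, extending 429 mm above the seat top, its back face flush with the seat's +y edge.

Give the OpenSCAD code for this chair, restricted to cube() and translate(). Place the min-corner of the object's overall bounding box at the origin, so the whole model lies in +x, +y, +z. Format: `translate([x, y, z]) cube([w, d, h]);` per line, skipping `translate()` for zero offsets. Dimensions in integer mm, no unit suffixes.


translate([0, 0, 401]) cube([508, 459, 23]);
cube([33, 33, 401]);
translate([475, 0, 0]) cube([33, 33, 401]);
translate([0, 426, 0]) cube([33, 33, 401]);
translate([475, 426, 0]) cube([33, 33, 401]);
translate([0, 424, 424]) cube([508, 35, 429]);


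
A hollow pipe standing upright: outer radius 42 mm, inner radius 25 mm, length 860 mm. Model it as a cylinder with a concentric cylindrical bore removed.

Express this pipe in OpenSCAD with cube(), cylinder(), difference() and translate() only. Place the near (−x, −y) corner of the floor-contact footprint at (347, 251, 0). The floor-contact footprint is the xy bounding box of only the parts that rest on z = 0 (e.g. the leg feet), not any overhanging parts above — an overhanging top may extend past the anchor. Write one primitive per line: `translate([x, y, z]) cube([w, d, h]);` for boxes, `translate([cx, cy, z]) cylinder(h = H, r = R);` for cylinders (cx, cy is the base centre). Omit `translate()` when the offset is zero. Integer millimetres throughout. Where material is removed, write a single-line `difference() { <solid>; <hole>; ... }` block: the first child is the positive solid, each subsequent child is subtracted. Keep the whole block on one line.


difference() { translate([389, 293, 0]) cylinder(h = 860, r = 42); translate([389, 293, 0]) cylinder(h = 860, r = 25); }


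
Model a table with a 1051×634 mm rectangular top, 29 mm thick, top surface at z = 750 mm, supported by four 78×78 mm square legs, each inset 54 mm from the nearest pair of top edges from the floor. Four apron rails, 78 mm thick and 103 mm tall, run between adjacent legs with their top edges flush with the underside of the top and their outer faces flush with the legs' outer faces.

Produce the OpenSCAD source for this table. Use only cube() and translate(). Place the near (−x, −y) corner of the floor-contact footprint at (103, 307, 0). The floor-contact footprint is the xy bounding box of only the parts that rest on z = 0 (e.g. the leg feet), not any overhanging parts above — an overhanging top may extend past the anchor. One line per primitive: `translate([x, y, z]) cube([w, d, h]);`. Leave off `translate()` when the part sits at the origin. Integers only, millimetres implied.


// leg_h = 750 - 29 = 721
// apron z = 721 - 103 = 618
translate([49, 253, 721]) cube([1051, 634, 29]);
translate([103, 307, 0]) cube([78, 78, 721]);
translate([968, 307, 0]) cube([78, 78, 721]);
translate([103, 755, 0]) cube([78, 78, 721]);
translate([968, 755, 0]) cube([78, 78, 721]);
translate([181, 307, 618]) cube([787, 78, 103]);
translate([181, 755, 618]) cube([787, 78, 103]);
translate([103, 385, 618]) cube([78, 370, 103]);
translate([968, 385, 618]) cube([78, 370, 103]);


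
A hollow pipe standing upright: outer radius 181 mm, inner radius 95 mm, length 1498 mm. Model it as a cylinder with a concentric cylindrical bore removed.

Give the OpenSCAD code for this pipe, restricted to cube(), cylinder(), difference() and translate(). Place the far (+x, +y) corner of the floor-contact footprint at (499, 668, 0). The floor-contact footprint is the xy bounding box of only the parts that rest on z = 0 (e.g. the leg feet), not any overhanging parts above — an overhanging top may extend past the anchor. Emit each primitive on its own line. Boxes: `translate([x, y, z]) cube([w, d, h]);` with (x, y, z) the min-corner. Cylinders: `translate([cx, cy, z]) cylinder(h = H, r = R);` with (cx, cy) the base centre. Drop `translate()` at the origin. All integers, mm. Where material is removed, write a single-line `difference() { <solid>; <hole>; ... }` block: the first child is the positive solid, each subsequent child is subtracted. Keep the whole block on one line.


difference() { translate([318, 487, 0]) cylinder(h = 1498, r = 181); translate([318, 487, 0]) cylinder(h = 1498, r = 95); }


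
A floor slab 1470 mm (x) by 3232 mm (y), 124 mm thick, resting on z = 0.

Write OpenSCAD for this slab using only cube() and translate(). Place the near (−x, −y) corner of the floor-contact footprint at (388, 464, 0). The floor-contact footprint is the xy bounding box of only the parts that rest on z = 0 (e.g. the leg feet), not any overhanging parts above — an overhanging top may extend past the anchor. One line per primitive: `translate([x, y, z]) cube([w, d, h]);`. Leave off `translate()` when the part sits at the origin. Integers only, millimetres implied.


translate([388, 464, 0]) cube([1470, 3232, 124]);


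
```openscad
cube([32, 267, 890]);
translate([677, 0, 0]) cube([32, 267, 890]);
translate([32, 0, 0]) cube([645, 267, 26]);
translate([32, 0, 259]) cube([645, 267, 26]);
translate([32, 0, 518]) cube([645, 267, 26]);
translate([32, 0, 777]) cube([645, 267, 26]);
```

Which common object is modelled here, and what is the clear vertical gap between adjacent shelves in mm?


A bookshelf. The clear shelf gap is 233 mm.

Two tall side panels with 4 horizontal boards between them — a bookshelf. The first two shelf undersides are at z = 0 and z = 259; with shelf thickness 26, the clear gap is 259 − 0 − 26 = 233 mm.


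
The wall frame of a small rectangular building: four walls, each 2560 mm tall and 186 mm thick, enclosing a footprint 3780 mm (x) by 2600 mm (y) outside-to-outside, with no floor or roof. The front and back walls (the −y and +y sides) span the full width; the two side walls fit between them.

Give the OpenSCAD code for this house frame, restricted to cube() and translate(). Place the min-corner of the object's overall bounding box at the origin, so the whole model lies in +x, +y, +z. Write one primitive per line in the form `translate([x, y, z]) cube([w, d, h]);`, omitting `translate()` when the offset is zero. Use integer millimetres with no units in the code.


cube([3780, 186, 2560]);
translate([0, 2414, 0]) cube([3780, 186, 2560]);
translate([0, 186, 0]) cube([186, 2228, 2560]);
translate([3594, 186, 0]) cube([186, 2228, 2560]);


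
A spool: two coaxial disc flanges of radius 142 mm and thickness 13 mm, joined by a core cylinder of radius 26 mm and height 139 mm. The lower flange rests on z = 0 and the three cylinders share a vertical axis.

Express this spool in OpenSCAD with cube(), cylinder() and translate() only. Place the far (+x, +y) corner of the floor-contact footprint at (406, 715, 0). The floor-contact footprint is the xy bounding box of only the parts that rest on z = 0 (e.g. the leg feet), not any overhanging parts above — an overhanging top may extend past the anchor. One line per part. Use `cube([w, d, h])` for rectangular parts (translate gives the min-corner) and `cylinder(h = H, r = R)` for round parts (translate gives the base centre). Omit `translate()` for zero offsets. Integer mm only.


translate([264, 573, 0]) cylinder(h = 13, r = 142);
translate([264, 573, 13]) cylinder(h = 139, r = 26);
translate([264, 573, 152]) cylinder(h = 13, r = 142);


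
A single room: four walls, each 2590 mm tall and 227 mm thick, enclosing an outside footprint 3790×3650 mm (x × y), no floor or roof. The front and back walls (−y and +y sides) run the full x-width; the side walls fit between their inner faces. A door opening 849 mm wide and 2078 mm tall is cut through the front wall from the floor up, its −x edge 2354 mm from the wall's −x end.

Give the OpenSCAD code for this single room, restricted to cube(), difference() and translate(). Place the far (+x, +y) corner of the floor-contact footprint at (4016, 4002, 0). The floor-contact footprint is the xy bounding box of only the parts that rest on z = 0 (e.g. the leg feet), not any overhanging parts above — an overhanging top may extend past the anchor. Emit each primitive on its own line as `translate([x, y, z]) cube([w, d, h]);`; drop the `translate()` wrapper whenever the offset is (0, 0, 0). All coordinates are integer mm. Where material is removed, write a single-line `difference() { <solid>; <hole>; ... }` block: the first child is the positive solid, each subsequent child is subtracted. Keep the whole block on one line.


difference() { translate([226, 352, 0]) cube([3790, 227, 2590]); translate([2580, 352, 0]) cube([849, 227, 2078]); }
translate([226, 3775, 0]) cube([3790, 227, 2590]);
translate([226, 579, 0]) cube([227, 3196, 2590]);
translate([3789, 579, 0]) cube([227, 3196, 2590]);


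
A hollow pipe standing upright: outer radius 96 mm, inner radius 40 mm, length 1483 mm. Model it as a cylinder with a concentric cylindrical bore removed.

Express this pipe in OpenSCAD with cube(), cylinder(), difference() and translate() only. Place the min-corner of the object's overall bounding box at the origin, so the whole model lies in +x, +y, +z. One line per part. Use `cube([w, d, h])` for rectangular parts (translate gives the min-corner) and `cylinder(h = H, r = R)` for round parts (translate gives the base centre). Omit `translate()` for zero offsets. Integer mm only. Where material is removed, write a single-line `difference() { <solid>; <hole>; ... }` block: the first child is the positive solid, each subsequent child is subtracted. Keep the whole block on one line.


difference() { translate([96, 96, 0]) cylinder(h = 1483, r = 96); translate([96, 96, 0]) cylinder(h = 1483, r = 40); }


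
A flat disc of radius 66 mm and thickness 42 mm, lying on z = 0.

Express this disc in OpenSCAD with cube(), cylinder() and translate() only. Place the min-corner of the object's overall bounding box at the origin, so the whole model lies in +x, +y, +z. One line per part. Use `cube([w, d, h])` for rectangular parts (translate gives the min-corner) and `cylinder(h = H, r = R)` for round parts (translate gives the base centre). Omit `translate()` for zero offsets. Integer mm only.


translate([66, 66, 0]) cylinder(h = 42, r = 66);


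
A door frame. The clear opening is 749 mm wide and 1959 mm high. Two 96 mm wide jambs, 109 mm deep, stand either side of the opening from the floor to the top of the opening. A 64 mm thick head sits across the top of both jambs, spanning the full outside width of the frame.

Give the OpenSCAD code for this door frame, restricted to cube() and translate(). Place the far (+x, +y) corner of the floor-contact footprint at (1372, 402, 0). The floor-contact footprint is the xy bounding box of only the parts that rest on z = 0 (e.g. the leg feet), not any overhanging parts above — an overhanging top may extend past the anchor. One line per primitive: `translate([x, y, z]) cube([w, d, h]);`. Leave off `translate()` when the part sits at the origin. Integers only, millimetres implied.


translate([431, 293, 0]) cube([96, 109, 1959]);
translate([1276, 293, 0]) cube([96, 109, 1959]);
translate([431, 293, 1959]) cube([941, 109, 64]);


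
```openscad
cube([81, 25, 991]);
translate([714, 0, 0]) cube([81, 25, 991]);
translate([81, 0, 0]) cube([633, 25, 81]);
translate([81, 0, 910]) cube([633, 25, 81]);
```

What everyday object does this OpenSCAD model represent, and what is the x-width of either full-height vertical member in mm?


A picture frame. The border width is 81 mm.

Four thin pieces enclosing a rectangular opening — a picture frame. The two full-height stiles are 991 mm tall; the top rail sits at z = 910 and is 81 mm tall, so the border above the opening is 991 − 910 = 81 mm, matching the stile x-width.


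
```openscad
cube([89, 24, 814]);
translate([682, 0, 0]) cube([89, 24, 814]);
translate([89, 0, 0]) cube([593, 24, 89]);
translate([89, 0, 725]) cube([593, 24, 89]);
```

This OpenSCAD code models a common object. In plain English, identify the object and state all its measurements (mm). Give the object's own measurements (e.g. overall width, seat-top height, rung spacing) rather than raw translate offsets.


A rectangular picture frame lying in the x–z plane (depth along y). The opening is 593 mm wide (x) by 636 mm tall (z), surrounded by a border 89 mm wide on all four sides. The frame is 24 mm deep and is made of two full-height vertical stiles with two horizontal rails fitted between them.


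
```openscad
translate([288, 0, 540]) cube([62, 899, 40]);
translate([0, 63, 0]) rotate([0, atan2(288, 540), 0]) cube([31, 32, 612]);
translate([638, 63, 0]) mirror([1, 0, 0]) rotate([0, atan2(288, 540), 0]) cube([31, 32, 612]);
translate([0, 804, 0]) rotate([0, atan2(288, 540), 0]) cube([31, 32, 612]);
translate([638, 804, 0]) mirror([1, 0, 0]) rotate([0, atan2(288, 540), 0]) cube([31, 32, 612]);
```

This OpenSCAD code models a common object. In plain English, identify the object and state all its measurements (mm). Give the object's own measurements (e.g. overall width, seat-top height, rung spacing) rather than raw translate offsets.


A sawhorse. A 62×899×40 mm beam (x, y, z) sits on two A-frame leg pairs. Each pair is two raked legs of 31×32 mm section (32 mm along y) splaying symmetrically in x. Each leg rises 540 mm vertically over 288 mm of horizontal reach and is 612 mm long along its own axis. Every leg's outer bottom edge rests on the floor and its outer top edge meets a bottom edge of the beam — the left legs (tilting toward +x) meet the beam's −x bottom edge, the right legs (their mirror images, tilting toward −x) meet its +x bottom edge — so the leg tops tuck under the beam, the beam's underside is 540 mm above the floor, and the feet are 638 mm apart outside-to-outside with the beam centred between them. The two leg pairs are set in 63 mm from either end of the beam.


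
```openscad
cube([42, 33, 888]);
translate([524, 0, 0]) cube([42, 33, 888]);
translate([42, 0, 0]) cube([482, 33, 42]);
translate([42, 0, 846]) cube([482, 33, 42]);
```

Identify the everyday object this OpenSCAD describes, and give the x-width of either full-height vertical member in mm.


A picture frame. The border width is 42 mm.

Four thin pieces enclosing a rectangular opening — a picture frame. The two full-height stiles are 888 mm tall; the top rail sits at z = 846 and is 42 mm tall, so the border above the opening is 888 − 846 = 42 mm, matching the stile x-width.


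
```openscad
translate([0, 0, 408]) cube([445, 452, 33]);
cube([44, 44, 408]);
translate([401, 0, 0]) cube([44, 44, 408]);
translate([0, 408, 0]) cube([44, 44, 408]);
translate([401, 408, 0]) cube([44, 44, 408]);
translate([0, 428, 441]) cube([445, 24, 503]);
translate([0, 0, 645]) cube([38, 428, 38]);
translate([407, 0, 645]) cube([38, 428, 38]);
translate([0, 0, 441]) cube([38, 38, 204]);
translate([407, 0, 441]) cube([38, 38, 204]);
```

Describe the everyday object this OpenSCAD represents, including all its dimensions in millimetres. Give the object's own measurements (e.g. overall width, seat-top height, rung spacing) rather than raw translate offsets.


A chair. The seat is a 445×452×33 mm slab with its top at z = 441 mm, on four 44×44 mm corner legs (flush with the seat edges, standing on z = 0). A flat backrest 24 mm thick, 503 mm tall, spans the full seat width and rises from the seat top along its +y edge, rear face flush with the rear of the seat. Two armrests of 38×38 mm section run along each side from the seat's front edge to the front of the backrest, top faces 242 mm above the seat top and outer faces flush with the seat's x-edges; a 38×38 mm post under the front of each armrest stands on the seat at the front corner.


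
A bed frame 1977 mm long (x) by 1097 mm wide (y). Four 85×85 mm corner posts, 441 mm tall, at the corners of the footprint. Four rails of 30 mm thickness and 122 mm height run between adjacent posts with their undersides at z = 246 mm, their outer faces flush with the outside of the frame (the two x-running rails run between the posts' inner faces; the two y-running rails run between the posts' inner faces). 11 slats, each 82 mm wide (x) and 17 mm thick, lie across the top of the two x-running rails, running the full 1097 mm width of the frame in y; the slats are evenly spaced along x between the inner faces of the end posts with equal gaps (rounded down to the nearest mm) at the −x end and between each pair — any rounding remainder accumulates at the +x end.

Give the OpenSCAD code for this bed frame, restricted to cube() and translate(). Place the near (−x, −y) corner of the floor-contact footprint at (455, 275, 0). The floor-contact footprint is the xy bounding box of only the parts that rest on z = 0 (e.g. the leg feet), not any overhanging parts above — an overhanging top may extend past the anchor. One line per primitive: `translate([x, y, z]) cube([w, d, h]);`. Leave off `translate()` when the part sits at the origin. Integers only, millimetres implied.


translate([455, 275, 0]) cube([85, 85, 441]);
translate([455, 1287, 0]) cube([85, 85, 441]);
translate([2347, 275, 0]) cube([85, 85, 441]);
translate([2347, 1287, 0]) cube([85, 85, 441]);
translate([540, 275, 246]) cube([1807, 30, 122]);
translate([540, 1342, 246]) cube([1807, 30, 122]);
translate([455, 360, 246]) cube([30, 927, 122]);
translate([2402, 360, 246]) cube([30, 927, 122]);
translate([615, 275, 368]) cube([82, 1097, 17]);
translate([772, 275, 368]) cube([82, 1097, 17]);
translate([929, 275, 368]) cube([82, 1097, 17]);
translate([1086, 275, 368]) cube([82, 1097, 17]);
translate([1243, 275, 368]) cube([82, 1097, 17]);
translate([1400, 275, 368]) cube([82, 1097, 17]);
translate([1557, 275, 368]) cube([82, 1097, 17]);
translate([1714, 275, 368]) cube([82, 1097, 17]);
translate([1871, 275, 368]) cube([82, 1097, 17]);
translate([2028, 275, 368]) cube([82, 1097, 17]);
translate([2185, 275, 368]) cube([82, 1097, 17]);


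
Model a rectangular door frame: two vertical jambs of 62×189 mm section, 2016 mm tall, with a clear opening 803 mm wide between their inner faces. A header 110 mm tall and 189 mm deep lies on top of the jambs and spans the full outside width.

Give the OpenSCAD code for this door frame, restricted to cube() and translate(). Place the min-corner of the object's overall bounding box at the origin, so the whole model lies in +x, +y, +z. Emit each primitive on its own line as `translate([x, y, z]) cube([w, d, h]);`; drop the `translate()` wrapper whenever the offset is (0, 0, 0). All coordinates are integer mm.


cube([62, 189, 2016]);
translate([865, 0, 0]) cube([62, 189, 2016]);
translate([0, 0, 2016]) cube([927, 189, 110]);


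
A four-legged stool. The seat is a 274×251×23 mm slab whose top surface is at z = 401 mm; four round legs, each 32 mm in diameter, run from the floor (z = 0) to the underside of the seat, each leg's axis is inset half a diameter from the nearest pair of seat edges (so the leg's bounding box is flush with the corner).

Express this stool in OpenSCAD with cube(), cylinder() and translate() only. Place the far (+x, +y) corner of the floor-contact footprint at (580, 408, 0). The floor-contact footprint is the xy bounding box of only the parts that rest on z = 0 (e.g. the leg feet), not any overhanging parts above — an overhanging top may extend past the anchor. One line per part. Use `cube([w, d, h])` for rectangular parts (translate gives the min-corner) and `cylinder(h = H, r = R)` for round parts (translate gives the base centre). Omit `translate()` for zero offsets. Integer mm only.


// leg_h = 401 - 23 = 378
translate([306, 157, 378]) cube([274, 251, 23]);
translate([322, 173, 0]) cylinder(h = 378, r = 16);
translate([564, 173, 0]) cylinder(h = 378, r = 16);
translate([322, 392, 0]) cylinder(h = 378, r = 16);
translate([564, 392, 0]) cylinder(h = 378, r = 16);


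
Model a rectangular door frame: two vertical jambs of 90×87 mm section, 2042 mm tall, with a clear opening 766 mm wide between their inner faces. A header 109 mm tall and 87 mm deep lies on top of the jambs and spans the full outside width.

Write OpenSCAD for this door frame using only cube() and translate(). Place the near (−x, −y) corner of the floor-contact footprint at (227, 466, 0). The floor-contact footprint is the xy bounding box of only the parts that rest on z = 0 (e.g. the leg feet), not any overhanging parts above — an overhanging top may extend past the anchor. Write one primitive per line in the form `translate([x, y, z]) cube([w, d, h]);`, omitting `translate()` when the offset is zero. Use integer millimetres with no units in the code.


translate([227, 466, 0]) cube([90, 87, 2042]);
translate([1083, 466, 0]) cube([90, 87, 2042]);
translate([227, 466, 2042]) cube([946, 87, 109]);


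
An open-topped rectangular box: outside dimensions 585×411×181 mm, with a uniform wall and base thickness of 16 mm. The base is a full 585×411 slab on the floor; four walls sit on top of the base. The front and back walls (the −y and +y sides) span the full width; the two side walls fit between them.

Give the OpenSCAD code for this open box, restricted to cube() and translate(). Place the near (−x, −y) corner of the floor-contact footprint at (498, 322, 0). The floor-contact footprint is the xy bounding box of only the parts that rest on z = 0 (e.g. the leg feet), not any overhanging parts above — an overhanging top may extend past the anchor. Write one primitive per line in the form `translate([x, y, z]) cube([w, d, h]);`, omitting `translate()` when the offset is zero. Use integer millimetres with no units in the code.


translate([498, 322, 0]) cube([585, 411, 16]);
translate([498, 322, 16]) cube([585, 16, 165]);
translate([498, 717, 16]) cube([585, 16, 165]);
translate([498, 338, 16]) cube([16, 379, 165]);
translate([1067, 338, 16]) cube([16, 379, 165]);


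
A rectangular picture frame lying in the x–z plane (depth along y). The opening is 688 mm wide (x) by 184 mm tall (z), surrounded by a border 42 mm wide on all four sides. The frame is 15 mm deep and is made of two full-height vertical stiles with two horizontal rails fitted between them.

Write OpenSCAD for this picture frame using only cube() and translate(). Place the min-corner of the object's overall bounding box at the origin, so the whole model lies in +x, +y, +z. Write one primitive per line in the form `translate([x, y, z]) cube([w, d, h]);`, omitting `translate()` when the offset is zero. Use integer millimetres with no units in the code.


cube([42, 15, 268]);
translate([730, 0, 0]) cube([42, 15, 268]);
translate([42, 0, 0]) cube([688, 15, 42]);
translate([42, 0, 226]) cube([688, 15, 42]);


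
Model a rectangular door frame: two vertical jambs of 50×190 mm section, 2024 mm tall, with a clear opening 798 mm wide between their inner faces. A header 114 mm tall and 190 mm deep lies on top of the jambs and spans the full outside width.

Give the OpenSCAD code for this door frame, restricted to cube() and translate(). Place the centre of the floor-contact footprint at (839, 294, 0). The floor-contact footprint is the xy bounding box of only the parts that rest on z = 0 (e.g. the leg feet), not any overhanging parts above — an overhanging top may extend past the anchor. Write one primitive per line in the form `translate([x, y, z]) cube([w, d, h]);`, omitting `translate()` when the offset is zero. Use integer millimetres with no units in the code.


translate([390, 199, 0]) cube([50, 190, 2024]);
translate([1238, 199, 0]) cube([50, 190, 2024]);
translate([390, 199, 2024]) cube([898, 190, 114]);


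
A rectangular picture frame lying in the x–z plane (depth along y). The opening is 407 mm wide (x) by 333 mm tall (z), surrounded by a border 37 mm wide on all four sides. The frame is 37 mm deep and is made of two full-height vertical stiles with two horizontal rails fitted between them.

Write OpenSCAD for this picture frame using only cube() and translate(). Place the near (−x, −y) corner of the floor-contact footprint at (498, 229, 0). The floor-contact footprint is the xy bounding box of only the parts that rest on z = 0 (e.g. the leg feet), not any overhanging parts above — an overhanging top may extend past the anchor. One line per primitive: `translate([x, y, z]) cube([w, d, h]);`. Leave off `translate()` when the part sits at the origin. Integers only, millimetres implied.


translate([498, 229, 0]) cube([37, 37, 407]);
translate([942, 229, 0]) cube([37, 37, 407]);
translate([535, 229, 0]) cube([407, 37, 37]);
translate([535, 229, 370]) cube([407, 37, 37]);


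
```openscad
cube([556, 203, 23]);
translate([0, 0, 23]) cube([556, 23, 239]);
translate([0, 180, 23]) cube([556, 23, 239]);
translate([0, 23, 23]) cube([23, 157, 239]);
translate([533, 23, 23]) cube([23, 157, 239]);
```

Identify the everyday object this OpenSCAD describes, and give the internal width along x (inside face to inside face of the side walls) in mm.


An open box. The internal width is 510 mm.

A 556×203 base slab with four walls standing on it — an open box. The base is 556 mm wide and the walls are 23 mm thick, so the internal width is 556 − 2 × 23 = 510 mm.


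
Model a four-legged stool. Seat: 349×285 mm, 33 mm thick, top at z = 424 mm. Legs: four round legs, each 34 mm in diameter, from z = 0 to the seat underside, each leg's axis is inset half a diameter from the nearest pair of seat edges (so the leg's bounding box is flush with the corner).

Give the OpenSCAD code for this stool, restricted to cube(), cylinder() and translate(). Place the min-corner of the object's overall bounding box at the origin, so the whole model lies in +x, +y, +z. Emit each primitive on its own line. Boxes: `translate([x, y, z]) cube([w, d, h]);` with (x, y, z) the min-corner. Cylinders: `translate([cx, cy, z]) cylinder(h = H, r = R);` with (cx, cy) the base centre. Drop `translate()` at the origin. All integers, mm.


translate([0, 0, 391]) cube([349, 285, 33]);
translate([17, 17, 0]) cylinder(h = 391, r = 17);
translate([332, 17, 0]) cylinder(h = 391, r = 17);
translate([17, 268, 0]) cylinder(h = 391, r = 17);
translate([332, 268, 0]) cylinder(h = 391, r = 17);


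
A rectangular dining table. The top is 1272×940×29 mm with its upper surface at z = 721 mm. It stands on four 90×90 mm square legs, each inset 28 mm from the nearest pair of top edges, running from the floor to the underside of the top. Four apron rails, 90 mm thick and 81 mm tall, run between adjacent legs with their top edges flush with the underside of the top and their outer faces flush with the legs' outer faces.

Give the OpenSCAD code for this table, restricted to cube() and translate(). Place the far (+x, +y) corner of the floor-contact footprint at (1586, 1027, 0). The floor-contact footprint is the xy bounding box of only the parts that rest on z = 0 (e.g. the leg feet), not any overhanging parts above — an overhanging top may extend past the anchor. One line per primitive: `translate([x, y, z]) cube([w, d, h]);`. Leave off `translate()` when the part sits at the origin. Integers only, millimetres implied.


translate([342, 115, 692]) cube([1272, 940, 29]);
translate([370, 143, 0]) cube([90, 90, 692]);
translate([1496, 143, 0]) cube([90, 90, 692]);
translate([370, 937, 0]) cube([90, 90, 692]);
translate([1496, 937, 0]) cube([90, 90, 692]);
translate([460, 143, 611]) cube([1036, 90, 81]);
translate([460, 937, 611]) cube([1036, 90, 81]);
translate([370, 233, 611]) cube([90, 704, 81]);
translate([1496, 233, 611]) cube([90, 704, 81]);


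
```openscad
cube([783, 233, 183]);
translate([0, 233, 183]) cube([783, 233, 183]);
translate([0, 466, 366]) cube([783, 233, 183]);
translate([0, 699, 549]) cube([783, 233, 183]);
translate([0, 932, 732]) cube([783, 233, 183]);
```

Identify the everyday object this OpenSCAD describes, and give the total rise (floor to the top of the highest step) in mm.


A staircase. The total rise is 915 mm.

5 identical blocks, each offset up and back from the previous — a staircase. Each step is 183 mm tall and there are 5 of them, so the total rise is 5 × 183 = 915 mm.


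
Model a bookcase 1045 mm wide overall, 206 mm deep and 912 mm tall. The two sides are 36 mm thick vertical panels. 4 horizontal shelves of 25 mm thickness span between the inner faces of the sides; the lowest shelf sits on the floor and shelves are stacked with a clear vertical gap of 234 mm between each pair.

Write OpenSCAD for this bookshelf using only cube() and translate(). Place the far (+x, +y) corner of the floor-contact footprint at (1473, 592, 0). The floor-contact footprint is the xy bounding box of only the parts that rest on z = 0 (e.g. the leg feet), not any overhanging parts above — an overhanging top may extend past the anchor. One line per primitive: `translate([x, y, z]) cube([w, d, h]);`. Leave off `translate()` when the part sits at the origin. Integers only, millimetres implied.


translate([428, 386, 0]) cube([36, 206, 912]);
translate([1437, 386, 0]) cube([36, 206, 912]);
translate([464, 386, 0]) cube([973, 206, 25]);
translate([464, 386, 259]) cube([973, 206, 25]);
translate([464, 386, 518]) cube([973, 206, 25]);
translate([464, 386, 777]) cube([973, 206, 25]);


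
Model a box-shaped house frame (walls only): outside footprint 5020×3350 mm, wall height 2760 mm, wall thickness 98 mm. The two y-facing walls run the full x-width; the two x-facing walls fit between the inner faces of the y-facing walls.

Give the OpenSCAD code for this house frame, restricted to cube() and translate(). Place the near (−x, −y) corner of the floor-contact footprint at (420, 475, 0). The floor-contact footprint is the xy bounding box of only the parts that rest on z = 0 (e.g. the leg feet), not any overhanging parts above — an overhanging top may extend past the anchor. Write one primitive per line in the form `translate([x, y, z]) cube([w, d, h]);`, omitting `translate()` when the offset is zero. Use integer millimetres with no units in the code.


translate([420, 475, 0]) cube([5020, 98, 2760]);
translate([420, 3727, 0]) cube([5020, 98, 2760]);
translate([420, 573, 0]) cube([98, 3154, 2760]);
translate([5342, 573, 0]) cube([98, 3154, 2760]);


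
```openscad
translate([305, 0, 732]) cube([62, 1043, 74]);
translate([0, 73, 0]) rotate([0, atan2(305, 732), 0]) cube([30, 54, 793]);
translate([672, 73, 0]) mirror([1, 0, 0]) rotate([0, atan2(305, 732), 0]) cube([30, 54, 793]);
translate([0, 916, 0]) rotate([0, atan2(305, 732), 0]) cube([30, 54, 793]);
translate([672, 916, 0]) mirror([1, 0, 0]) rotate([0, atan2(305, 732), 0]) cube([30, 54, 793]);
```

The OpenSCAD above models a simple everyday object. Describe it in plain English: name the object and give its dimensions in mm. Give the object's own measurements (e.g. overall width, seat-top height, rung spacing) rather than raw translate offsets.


A sawhorse. A 62×1043×74 mm beam (x, y, z) sits on two A-frame leg pairs. Each pair is two raked legs of 30×54 mm section (54 mm along y) splaying symmetrically in x. Each leg rises 732 mm vertically over 305 mm of horizontal reach and is 793 mm long along its own axis. Every leg's outer bottom edge rests on the floor and its outer top edge meets a bottom edge of the beam — the left legs (tilting toward +x) meet the beam's −x bottom edge, the right legs (their mirror images, tilting toward −x) meet its +x bottom edge — so the leg tops tuck under the beam, the beam's underside is 732 mm above the floor, and the feet are 672 mm apart outside-to-outside with the beam centred between them. The two leg pairs are set in 73 mm from either end of the beam.


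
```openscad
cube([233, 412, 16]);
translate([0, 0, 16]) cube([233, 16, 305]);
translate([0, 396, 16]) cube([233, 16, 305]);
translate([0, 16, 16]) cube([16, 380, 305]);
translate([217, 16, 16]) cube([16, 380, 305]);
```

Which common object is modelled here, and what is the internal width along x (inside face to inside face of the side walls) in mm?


An open box. The internal width is 201 mm.

A 233×412 base slab with four walls standing on it — an open box. The base is 233 mm wide and the walls are 16 mm thick, so the internal width is 233 − 2 × 16 = 201 mm.


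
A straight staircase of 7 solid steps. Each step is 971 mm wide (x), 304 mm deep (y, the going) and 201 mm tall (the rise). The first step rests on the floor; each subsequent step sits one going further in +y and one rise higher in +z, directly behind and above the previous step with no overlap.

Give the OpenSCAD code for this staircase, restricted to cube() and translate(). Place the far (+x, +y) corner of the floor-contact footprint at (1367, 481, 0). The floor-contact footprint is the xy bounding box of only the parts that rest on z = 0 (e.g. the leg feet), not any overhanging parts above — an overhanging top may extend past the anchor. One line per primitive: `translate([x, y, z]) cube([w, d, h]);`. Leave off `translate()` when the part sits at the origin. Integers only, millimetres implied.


translate([396, 177, 0]) cube([971, 304, 201]);
translate([396, 481, 201]) cube([971, 304, 201]);
translate([396, 785, 402]) cube([971, 304, 201]);
translate([396, 1089, 603]) cube([971, 304, 201]);
translate([396, 1393, 804]) cube([971, 304, 201]);
translate([396, 1697, 1005]) cube([971, 304, 201]);
translate([396, 2001, 1206]) cube([971, 304, 201]);
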